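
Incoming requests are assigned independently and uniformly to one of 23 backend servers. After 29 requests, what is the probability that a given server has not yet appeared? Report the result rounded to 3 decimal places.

Each request misses the fixed server with probability (23-1)/23 = 22/23, independently.
P(still missing after 29) = (22/23)^29 = 0.2755.

0.276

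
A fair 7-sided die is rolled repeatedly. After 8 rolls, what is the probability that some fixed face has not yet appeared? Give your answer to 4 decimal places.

0.2914

Each roll misses the fixed face with probability (7-1)/7 = 6/7, independently.
P(still missing after 8) = (6/7)^8 = 0.29136.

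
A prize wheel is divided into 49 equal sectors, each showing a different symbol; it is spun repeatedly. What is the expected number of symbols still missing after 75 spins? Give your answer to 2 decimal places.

10.44

For each symbol, P(unseen after 75) = (48/49)^75 = 0.213.
By linearity of expectation, E[unseen] = 49·(48/49)^75 = 10.437.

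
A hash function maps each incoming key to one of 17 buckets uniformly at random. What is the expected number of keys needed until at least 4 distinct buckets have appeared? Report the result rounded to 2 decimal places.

4.41

Going from k to k+1 distinct takes a geometric number of keys with mean 17/(17-k).
Sum over k = 0,...,3: E = 17/17 + 17/16 + 17/15 + 17/14 = 4.410.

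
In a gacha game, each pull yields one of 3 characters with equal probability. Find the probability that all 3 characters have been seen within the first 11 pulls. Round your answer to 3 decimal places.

By inclusion–exclusion over which characters are missing,
P(all seen) = Σ_{j=0}^{3} (-1)^j C(3,j)((3-j)/3)^11
= 1.0000 - 0.0347 + 0.0000 - 0.0000
= 0.9653.

0.965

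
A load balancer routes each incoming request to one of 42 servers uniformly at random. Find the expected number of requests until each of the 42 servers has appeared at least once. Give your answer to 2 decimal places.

Split into phases: going from k distinct to k+1 distinct takes on average 42/(42-k) requests.
E[T] = 42/42 + 42/41 + 42/40 + ... + 42/2 + 42/1 = 42·H_{42}.
H_{42} = 4.327, so E[T] = 181.723.

181.72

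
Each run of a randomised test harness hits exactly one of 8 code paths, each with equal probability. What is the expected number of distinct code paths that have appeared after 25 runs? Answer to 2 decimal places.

7.72

For each code path, P(seen in 25 runs) = 1 - (7/8)^25 = 0.965.
By linearity of expectation, E[distinct seen] = 8·(1 - (7/8)^25) = 7.716.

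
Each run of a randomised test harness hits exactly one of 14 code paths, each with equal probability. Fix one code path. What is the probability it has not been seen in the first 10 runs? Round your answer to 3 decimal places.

On each run the fixed code path fails to appear with probability 13/14.
P(still missing after 10) = (13/14)^10 = 0.4766.

0.477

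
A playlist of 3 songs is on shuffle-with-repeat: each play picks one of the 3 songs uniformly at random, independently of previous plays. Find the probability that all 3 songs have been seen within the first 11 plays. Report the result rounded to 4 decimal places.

0.9653

By inclusion–exclusion over which songs are missing,
P(all seen) = Σ_{j=0}^{3} (-1)^j C(3,j)((3-j)/3)^11
= 1.00000 - 0.03468 + 0.00002 - 0.00000
= 0.96533.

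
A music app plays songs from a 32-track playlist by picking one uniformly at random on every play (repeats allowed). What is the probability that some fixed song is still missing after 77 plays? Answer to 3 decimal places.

0.087

On each play the fixed song fails to appear with probability 31/32.
P(still missing after 77) = (31/32)^77 = 0.0868.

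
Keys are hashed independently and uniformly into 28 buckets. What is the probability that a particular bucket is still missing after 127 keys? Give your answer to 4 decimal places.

Each key misses the fixed bucket with probability (28-1)/28 = 27/28, independently.
P(still missing after 127) = (27/28)^127 = 0.00987.

0.0099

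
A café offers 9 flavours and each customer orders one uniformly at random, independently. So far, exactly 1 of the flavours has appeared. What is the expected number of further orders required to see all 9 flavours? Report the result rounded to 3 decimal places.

From k distinct to k+1 distinct takes on average 9/(9-k) orders.
Sum over k = 1,...,8: E = 9/8 + 9/7 + 9/6 + ... + 9/2 + 9/1 = 24.4607.

24.461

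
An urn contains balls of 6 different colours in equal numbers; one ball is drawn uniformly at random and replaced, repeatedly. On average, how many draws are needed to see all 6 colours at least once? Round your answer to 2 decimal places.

The wait to go from k to k+1 distinct colours is geometric with mean 6/(6-k).
E[T] = 6/6 + 6/5 + 6/4 + 6/3 + 6/2 + 6/1 = 6·H_{6}.
H_{6} = 2.450, so E[T] = 14.700.

14.70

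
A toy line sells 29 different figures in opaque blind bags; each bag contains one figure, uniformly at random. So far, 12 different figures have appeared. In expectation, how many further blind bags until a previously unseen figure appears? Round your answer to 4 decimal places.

Each blind bag yields a new figure with probability (29-12)/29 = 17/29, so the wait is geometric with mean 29/17.
E = 29/17 = 1.70588.

1.7059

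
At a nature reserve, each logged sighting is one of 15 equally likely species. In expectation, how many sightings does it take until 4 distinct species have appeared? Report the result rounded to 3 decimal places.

4.475

Going from k to k+1 distinct takes a geometric number of sightings with mean 15/(15-k).
Sum over k = 0,...,3: E = 15/15 + 15/14 + 15/13 + 15/12 = 4.4753.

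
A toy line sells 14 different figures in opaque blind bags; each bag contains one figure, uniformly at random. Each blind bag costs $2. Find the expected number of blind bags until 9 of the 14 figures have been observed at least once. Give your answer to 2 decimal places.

With k distinct figures already seen, the next new one arrives after an expected 14/(14-k) blind bags.
Sum over k = 0,...,8: E = 14/14 + 14/13 + 14/12 + ... + 14/7 + 14/6 = 13.555.

13.56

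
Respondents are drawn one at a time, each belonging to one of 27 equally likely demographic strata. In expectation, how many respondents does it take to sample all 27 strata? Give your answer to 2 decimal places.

After k distinct strata have appeared, the next respondent gives a new one with probability (27-k)/27, so the expected wait for the (k+1)-th is 27/(27-k).
E[T] = 27/27 + 27/26 + 27/25 + ... + 27/2 + 27/1 = 27·H_{27}.
H_{27} = 3.891, so E[T] = 105.069.

105.07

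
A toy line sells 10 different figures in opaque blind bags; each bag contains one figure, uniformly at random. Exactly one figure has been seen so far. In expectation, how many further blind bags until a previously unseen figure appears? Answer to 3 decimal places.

1.111

Each blind bag yields a new figure with probability (10-1)/10 = 9/10, so the wait is geometric with mean 10/9.
E = 10/9 = 1.1111.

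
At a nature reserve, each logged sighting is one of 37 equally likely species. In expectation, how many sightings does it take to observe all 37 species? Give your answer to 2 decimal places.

After k distinct species have appeared, the next sighting gives a new one with probability (37-k)/37, so the expected wait for the (k+1)-th is 37/(37-k).
E[T] = 37/37 + 37/36 + 37/35 + ... + 37/2 + 37/1 = 37·H_{37}.
H_{37} = 4.202, so E[T] = 155.459.

155.46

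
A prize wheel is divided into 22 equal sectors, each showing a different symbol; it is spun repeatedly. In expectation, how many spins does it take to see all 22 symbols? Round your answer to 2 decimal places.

81.20

The wait to go from k to k+1 distinct symbols is geometric with mean 22/(22-k).
E[T] = 22/22 + 22/21 + 22/20 + ... + 22/2 + 22/1 = 22·H_{22}.
H_{22} = 3.691, so E[T] = 81.198.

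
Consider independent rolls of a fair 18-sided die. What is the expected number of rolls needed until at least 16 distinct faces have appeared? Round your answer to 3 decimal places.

35.912

Going from k to k+1 distinct takes a geometric number of rolls with mean 18/(18-k).
Sum over k = 0,...,15: E = 18/18 + 18/17 + 18/16 + ... + 18/4 + 18/3 = 35.9119.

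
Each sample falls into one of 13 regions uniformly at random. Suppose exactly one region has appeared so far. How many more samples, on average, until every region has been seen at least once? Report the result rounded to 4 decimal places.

With k distinct regions already seen, the next new one takes an expected 13/(13-k) samples.
Sum over k = 1,...,12: E = 13/12 + 13/11 + 13/10 + ... + 13/2 + 13/1 = 40.34174.

40.3417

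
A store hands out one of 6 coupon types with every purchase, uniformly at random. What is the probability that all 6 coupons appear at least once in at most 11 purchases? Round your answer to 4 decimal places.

0.3562

By inclusion–exclusion over which coupons are missing,
P(all seen) = Σ_{j=0}^{6} (-1)^j C(6,j)((6-j)/6)^11
= 1.00000 - 0.80753 + 0.17342 - 0.00977 + 0.00008 - 0.00000 + 0.00000
= 0.35621.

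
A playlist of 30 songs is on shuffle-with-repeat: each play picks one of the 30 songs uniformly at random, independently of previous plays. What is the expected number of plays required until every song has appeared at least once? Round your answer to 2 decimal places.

119.85

After k distinct songs have appeared, the next play gives a new one with probability (30-k)/30, so the expected wait for the (k+1)-th is 30/(30-k).
E[T] = 30/30 + 30/29 + 30/28 + ... + 30/2 + 30/1 = 30·H_{30}.
H_{30} = 3.995, so E[T] = 119.850.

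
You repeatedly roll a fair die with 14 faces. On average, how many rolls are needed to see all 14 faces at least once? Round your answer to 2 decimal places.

The wait to go from k to k+1 distinct faces is geometric with mean 14/(14-k).
E[T] = 14/14 + 14/13 + 14/12 + ... + 14/2 + 14/1 = 14·H_{14}.
H_{14} = 3.252, so E[T] = 45.522.

45.52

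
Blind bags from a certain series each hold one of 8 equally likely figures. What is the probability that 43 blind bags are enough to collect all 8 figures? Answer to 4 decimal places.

0.9744

Let A_i be the event that figure i is missing after 43 blind bags. By inclusion–exclusion on the A_i,
P(all seen) = Σ_{j=0}^{8} (-1)^j C(8,j)((8-j)/8)^43
= 1.00000 - 0.02567 + 0.00012 - 0.00000 + 0.00000 - 0.00000 + 0.00000 - 0.00000 + 0.00000
= 0.97445.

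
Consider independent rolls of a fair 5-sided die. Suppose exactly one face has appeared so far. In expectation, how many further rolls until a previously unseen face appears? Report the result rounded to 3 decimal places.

The number of rolls until the next new face is geometric with success probability 4/5, so its mean is 5/4.
E = 5/4 = 1.2500.

1.250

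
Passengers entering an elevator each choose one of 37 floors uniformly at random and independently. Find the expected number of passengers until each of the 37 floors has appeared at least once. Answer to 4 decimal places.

155.4587

The wait to go from k to k+1 distinct floors is geometric with mean 37/(37-k).
E[T] = 37/37 + 37/36 + 37/35 + ... + 37/2 + 37/1 = 37·H_{37}.
H_{37} = 4.20159, so E[T] = 155.45869.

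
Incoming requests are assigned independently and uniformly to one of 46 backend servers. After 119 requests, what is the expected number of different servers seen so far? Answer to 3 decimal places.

42.636

For each server, P(seen in 119 requests) = 1 - (45/46)^119 = 0.9269.
By linearity of expectation, E[distinct seen] = 46·(1 - (45/46)^119) = 42.6359.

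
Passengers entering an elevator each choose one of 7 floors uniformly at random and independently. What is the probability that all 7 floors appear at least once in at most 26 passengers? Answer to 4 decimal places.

0.8761

By inclusion–exclusion over which floors are missing,
P(all seen) = Σ_{j=0}^{7} (-1)^j C(7,j)((7-j)/7)^26
= 1.00000 - 0.12720 + 0.00333 - 0.00002 + 0.00000 - 0.00000 + 0.00000 - 0.00000
= 0.87612.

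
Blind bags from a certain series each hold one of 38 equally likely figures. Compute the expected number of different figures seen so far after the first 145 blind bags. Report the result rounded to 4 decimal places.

For each figure, P(seen in 145 blind bags) = 1 - (37/38)^145 = 0.97908.
By linearity of expectation, E[distinct seen] = 38·(1 - (37/38)^145) = 37.20492.

37.2049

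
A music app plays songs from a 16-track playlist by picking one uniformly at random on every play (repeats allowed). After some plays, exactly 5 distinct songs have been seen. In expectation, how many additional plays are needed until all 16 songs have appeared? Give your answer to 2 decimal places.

48.32

With k distinct songs already seen, the next new one takes an expected 16/(16-k) plays.
Sum over k = 5,...,15: E = 16/11 + 16/10 + 16/9 + ... + 16/2 + 16/1 = 48.318.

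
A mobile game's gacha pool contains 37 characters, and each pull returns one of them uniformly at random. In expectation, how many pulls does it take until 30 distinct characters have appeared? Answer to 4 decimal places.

59.5230

With k distinct characters already seen, the next new one arrives after an expected 37/(37-k) pulls.
Sum over k = 0,...,29: E = 37/37 + 37/36 + 37/35 + ... + 37/9 + 37/8 = 59.52298.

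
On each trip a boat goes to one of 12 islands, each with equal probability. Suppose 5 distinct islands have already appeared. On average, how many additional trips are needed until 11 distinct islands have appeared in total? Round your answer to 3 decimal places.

19.114

With k distinct islands already seen, the next new one takes an expected 12/(12-k) trips.
Sum over k = 5,...,10: E = 12/7 + 12/6 + 12/5 + 12/4 + 12/3 + 12/2 = 19.1143.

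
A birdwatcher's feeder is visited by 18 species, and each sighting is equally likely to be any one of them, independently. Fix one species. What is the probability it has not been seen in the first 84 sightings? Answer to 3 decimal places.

Each sighting misses the fixed species with probability (18-1)/18 = 17/18, independently.
P(still missing after 84) = (17/18)^84 = 0.0082.

0.008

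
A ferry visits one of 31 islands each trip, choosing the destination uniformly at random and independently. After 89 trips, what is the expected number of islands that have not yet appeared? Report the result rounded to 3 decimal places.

1.675

For each island, P(unseen after 89) = (30/31)^89 = 0.0540.
By linearity of expectation, E[unseen] = 31·(30/31)^89 = 1.6748.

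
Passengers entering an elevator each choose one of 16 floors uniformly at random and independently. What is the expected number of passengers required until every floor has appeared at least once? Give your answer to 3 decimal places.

The wait to go from k to k+1 distinct floors is geometric with mean 16/(16-k).
E[T] = 16/16 + 16/15 + 16/14 + ... + 16/2 + 16/1 = 16·H_{16}.
H_{16} = 3.3807, so E[T] = 54.0917.

54.092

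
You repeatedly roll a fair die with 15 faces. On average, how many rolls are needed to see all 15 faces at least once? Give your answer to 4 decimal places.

49.7734

The wait to go from k to k+1 distinct faces is geometric with mean 15/(15-k).
E[T] = 15/15 + 15/14 + 15/13 + ... + 15/2 + 15/1 = 15·H_{15}.
H_{15} = 3.31823, so E[T] = 49.77343.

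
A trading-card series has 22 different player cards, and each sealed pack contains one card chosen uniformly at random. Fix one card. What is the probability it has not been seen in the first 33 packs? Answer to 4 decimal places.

Each pack misses the fixed card with probability (22-1)/22 = 21/22, independently.
P(still missing after 33) = (21/22)^33 = 0.21542.

0.2154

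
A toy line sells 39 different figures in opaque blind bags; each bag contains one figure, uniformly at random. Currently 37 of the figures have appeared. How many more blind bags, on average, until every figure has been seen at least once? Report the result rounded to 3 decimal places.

The wait to go from k to k+1 distinct figures is geometric with mean 39/(39-k).
Sum over k = 37,...,38: E = 39/2 + 39/1 = 58.5000.

58.500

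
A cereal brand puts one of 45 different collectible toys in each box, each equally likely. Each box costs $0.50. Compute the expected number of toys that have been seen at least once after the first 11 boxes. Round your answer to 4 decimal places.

For each toy, P(seen in 11 boxes) = 1 - (44/45)^11 = 0.21902.
By linearity of expectation, E[distinct seen] = 45·(1 - (44/45)^11) = 9.85575.

9.8557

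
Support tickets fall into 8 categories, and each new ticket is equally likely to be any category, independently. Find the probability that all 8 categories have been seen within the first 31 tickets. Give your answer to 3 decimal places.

Let A_i be the event that category i is missing after 31 tickets. By inclusion–exclusion on the A_i,
P(all seen) = Σ_{j=0}^{8} (-1)^j C(8,j)((8-j)/8)^31
= 1.0000 - 0.1274 + 0.0038 - 0.0000 + 0.0000 - 0.0000 + 0.0000 - 0.0000 + 0.0000
= 0.8763.

0.876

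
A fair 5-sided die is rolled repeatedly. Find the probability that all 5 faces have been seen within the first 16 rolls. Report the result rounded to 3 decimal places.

Let A_i be the event that face i is missing after 16 rolls. By inclusion–exclusion on the A_i,
P(all seen) = Σ_{j=0}^{5} (-1)^j C(5,j)((5-j)/5)^16
= 1.0000 - 0.1407 + 0.0028 - 0.0000 + 0.0000 - 0.0000
= 0.8621.

0.862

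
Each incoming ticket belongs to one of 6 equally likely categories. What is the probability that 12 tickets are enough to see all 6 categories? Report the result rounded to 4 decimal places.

0.4378

By inclusion–exclusion over which categories are missing,
P(all seen) = Σ_{j=0}^{6} (-1)^j C(6,j)((6-j)/6)^12
= 1.00000 - 0.67294 + 0.11561 - 0.00488 + 0.00003 - 0.00000 + 0.00000
= 0.43782.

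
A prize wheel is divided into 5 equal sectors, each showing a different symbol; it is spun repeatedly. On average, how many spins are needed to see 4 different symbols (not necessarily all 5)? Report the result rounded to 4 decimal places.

With k distinct symbols already seen, the next new one arrives after an expected 5/(5-k) spins.
Sum over k = 0,...,3: E = 5/5 + 5/4 + 5/3 + 5/2 = 6.41667.

6.4167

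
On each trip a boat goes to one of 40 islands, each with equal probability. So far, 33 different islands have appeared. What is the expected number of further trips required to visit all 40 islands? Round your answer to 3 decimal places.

From k distinct to k+1 distinct takes on average 40/(40-k) trips.
Sum over k = 33,...,39: E = 40/7 + 40/6 + 40/5 + ... + 40/2 + 40/1 = 103.7143.

103.714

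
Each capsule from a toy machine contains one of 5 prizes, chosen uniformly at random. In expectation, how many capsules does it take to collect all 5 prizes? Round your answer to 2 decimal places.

11.42

Split into phases: going from k distinct to k+1 distinct takes on average 5/(5-k) capsules.
E[T] = 5/5 + 5/4 + 5/3 + 5/2 + 5/1 = 5·H_{5}.
H_{5} = 2.283, so E[T] = 11.417.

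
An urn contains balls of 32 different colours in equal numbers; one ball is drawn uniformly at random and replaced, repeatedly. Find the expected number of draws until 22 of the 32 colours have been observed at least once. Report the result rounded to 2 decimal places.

36.14

Going from k to k+1 distinct takes a geometric number of draws with mean 32/(32-k).
Sum over k = 0,...,21: E = 32/32 + 32/31 + 32/30 + ... + 32/12 + 32/11 = 36.145.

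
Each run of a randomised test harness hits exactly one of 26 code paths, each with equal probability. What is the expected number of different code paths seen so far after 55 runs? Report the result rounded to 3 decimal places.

For each code path, P(seen in 55 runs) = 1 - (25/26)^55 = 0.8843.
By linearity of expectation, E[distinct seen] = 26·(1 - (25/26)^55) = 22.9930.

22.993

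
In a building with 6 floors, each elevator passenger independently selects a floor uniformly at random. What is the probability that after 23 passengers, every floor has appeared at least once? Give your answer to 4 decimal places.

0.9108

Let A_i be the event that floor i is missing after 23 passengers. By inclusion–exclusion on the A_i,
P(all seen) = Σ_{j=0}^{6} (-1)^j C(6,j)((6-j)/6)^23
= 1.00000 - 0.09057 + 0.00134 - 0.00000 + 0.00000 - 0.00000 + 0.00000
= 0.91076.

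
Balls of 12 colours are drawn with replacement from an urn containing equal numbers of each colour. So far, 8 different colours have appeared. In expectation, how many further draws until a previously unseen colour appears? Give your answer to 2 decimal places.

Each draw yields a new colour with probability (12-8)/12 = 4/12, so the wait is geometric with mean 12/4.
E = 12/4 = 3.000.

3.00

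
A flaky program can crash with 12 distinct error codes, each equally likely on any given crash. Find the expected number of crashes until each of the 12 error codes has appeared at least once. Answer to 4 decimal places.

37.2385

The wait to go from k to k+1 distinct error codes is geometric with mean 12/(12-k).
E[T] = 12/12 + 12/11 + 12/10 + ... + 12/2 + 12/1 = 12·H_{12}.
H_{12} = 3.10321, so E[T] = 37.23853.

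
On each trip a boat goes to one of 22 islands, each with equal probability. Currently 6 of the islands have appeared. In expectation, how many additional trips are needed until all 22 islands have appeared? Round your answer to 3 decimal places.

74.376

With k distinct islands already seen, the next new one takes an expected 22/(22-k) trips.
Sum over k = 6,...,21: E = 22/16 + 22/15 + 22/14 + ... + 22/2 + 22/1 = 74.3760.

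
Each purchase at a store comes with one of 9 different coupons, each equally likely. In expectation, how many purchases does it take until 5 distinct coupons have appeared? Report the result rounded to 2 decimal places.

Going from k to k+1 distinct takes a geometric number of purchases with mean 9/(9-k).
Sum over k = 0,...,4: E = 9/9 + 9/8 + 9/7 + 9/6 + 9/5 = 6.711.

6.71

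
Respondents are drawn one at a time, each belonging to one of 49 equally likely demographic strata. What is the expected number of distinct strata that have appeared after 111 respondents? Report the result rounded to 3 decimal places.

For each stratum, P(seen in 111 respondents) = 1 - (48/49)^111 = 0.8986.
By linearity of expectation, E[distinct seen] = 49·(1 - (48/49)^111) = 44.0317.

44.032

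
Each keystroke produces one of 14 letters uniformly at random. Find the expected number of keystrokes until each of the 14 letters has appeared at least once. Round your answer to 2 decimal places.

After k distinct letters have appeared, the next keystroke gives a new one with probability (14-k)/14, so the expected wait for the (k+1)-th is 14/(14-k).
E[T] = 14/14 + 14/13 + 14/12 + ... + 14/2 + 14/1 = 14·H_{14}.
H_{14} = 3.252, so E[T] = 45.522.

45.52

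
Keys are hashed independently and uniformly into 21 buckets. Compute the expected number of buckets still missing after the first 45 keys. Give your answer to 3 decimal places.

For each bucket, P(unseen after 45) = (20/21)^45 = 0.1113.
By linearity of expectation, E[unseen] = 21·(20/21)^45 = 2.3372.

2.337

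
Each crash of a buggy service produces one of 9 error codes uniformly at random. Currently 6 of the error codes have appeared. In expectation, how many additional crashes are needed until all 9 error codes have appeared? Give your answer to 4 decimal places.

The wait to go from k to k+1 distinct error codes is geometric with mean 9/(9-k).
Sum over k = 6,...,8: E = 9/3 + 9/2 + 9/1 = 16.50000.

16.5000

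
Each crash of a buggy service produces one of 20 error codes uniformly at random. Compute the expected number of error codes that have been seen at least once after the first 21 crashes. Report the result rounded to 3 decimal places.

13.189

For each error code, P(seen in 21 crashes) = 1 - (19/20)^21 = 0.6594.
By linearity of expectation, E[distinct seen] = 20·(1 - (19/20)^21) = 13.1888.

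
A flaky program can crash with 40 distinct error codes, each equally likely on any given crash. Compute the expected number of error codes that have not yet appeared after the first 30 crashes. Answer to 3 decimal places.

For each error code, P(unseen after 30) = (39/40)^30 = 0.4679.
By linearity of expectation, E[unseen] = 40·(39/40)^30 = 18.7154.

18.715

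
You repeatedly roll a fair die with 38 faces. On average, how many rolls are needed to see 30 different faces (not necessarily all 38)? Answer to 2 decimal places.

57.38

With k distinct faces already seen, the next new one arrives after an expected 38/(38-k) rolls.
Sum over k = 0,...,29: E = 38/38 + 38/37 + 38/36 + ... + 38/10 + 38/9 = 57.382.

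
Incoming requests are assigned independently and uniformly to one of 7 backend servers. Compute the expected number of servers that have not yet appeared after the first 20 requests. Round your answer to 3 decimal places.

For each server, P(unseen after 20) = (6/7)^20 = 0.0458.
By linearity of expectation, E[unseen] = 7·(6/7)^20 = 0.3207.

0.321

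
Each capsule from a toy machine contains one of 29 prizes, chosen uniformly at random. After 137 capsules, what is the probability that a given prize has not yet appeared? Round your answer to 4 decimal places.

On each capsule the fixed prize fails to appear with probability 28/29.
P(still missing after 137) = (28/29)^137 = 0.00817.

0.0082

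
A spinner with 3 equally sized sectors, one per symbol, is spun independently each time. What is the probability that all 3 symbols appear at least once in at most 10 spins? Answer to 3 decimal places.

0.948

Let A_i be the event that symbol i is missing after 10 spins. By inclusion–exclusion on the A_i,
P(all seen) = Σ_{j=0}^{3} (-1)^j C(3,j)((3-j)/3)^10
= 1.0000 - 0.0520 + 0.0001 - 0.0000
= 0.9480.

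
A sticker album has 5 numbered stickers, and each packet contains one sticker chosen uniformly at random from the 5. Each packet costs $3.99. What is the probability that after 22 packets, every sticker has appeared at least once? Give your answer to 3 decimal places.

Let A_i be the event that sticker i is missing after 22 packets. By inclusion–exclusion on the A_i,
P(all seen) = Σ_{j=0}^{5} (-1)^j C(5,j)((5-j)/5)^22
= 1.0000 - 0.0369 + 0.0001 - 0.0000 + 0.0000 - 0.0000
= 0.9632.

0.963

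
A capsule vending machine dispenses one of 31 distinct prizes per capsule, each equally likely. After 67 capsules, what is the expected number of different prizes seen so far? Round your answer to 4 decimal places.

27.5545

For each prize, P(seen in 67 capsules) = 1 - (30/31)^67 = 0.88885.
By linearity of expectation, E[distinct seen] = 31·(1 - (30/31)^67) = 27.55450.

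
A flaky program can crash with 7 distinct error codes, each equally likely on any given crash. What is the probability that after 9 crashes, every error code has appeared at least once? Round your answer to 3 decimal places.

Let A_i be the event that error code i is missing after 9 crashes. By inclusion–exclusion on the A_i,
P(all seen) = Σ_{j=0}^{7} (-1)^j C(7,j)((7-j)/7)^9
= 1.0000 - 1.7481 + 1.0164 - 0.2274 + 0.0171 - 0.0003 + 0.0000 - 0.0000
= 0.0577.

0.058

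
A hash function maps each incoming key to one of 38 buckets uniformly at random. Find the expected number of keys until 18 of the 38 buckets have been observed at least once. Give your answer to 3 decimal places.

23.946

Going from k to k+1 distinct takes a geometric number of keys with mean 38/(38-k).
Sum over k = 0,...,17: E = 38/38 + 38/37 + 38/36 + ... + 38/22 + 38/21 = 23.9462.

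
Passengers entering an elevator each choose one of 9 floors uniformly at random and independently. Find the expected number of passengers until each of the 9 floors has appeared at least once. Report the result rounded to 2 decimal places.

25.46

The wait to go from k to k+1 distinct floors is geometric with mean 9/(9-k).
E[T] = 9/9 + 9/8 + 9/7 + ... + 9/2 + 9/1 = 9·H_{9}.
H_{9} = 2.829, so E[T] = 25.461.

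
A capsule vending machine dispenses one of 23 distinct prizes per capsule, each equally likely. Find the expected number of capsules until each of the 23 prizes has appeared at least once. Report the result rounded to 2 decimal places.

85.89

After k distinct prizes have appeared, the next capsule gives a new one with probability (23-k)/23, so the expected wait for the (k+1)-th is 23/(23-k).
E[T] = 23/23 + 23/22 + 23/21 + ... + 23/2 + 23/1 = 23·H_{23}.
H_{23} = 3.734, so E[T] = 85.889.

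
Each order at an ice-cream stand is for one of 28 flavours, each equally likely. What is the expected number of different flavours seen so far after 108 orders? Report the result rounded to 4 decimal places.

27.4487

For each flavour, P(seen in 108 orders) = 1 - (27/28)^108 = 0.98031.
By linearity of expectation, E[distinct seen] = 28·(1 - (27/28)^108) = 27.44871.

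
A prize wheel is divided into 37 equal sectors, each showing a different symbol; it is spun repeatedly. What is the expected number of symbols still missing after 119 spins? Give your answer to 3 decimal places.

1.420

For each symbol, P(unseen after 119) = (36/37)^119 = 0.0384.
By linearity of expectation, E[unseen] = 37·(36/37)^119 = 1.4197.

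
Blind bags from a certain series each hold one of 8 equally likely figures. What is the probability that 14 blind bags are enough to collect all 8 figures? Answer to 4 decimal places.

0.1917

Let A_i be the event that figure i is missing after 14 blind bags. By inclusion–exclusion on the A_i,
P(all seen) = Σ_{j=0}^{8} (-1)^j C(8,j)((8-j)/8)^14
= 1.00000 - 1.23368 + 0.49890 - 0.07772 + 0.00427 - 0.00006 + 0.00000 - 0.00000 + 0.00000
= 0.19172.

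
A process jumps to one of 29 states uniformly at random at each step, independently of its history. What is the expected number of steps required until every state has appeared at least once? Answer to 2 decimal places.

114.89

After k distinct states have appeared, the next step gives a new one with probability (29-k)/29, so the expected wait for the (k+1)-th is 29/(29-k).
E[T] = 29/29 + 29/28 + 29/27 + ... + 29/2 + 29/1 = 29·H_{29}.
H_{29} = 3.962, so E[T] = 114.888.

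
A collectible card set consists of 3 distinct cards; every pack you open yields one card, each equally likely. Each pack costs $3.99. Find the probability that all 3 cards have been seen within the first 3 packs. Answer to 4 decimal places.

0.2222

By inclusion–exclusion over which cards are missing,
P(all seen) = Σ_{j=0}^{3} (-1)^j C(3,j)((3-j)/3)^3
= 1.00000 - 0.88889 + 0.11111 - 0.00000
= 0.22222.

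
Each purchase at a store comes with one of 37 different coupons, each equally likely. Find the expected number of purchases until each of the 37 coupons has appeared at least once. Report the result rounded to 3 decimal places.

155.459

After k distinct coupons have appeared, the next purchase gives a new one with probability (37-k)/37, so the expected wait for the (k+1)-th is 37/(37-k).
E[T] = 37/37 + 37/36 + 37/35 + ... + 37/2 + 37/1 = 37·H_{37}.
H_{37} = 4.2016, so E[T] = 155.4587.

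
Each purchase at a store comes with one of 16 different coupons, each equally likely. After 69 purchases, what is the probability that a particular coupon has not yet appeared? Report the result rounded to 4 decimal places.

Each purchase misses the fixed coupon with probability (16-1)/16 = 15/16, independently.
P(still missing after 69) = (15/16)^69 = 0.01164.

0.0116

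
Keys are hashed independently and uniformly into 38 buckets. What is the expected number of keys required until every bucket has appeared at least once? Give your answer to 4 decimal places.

After k distinct buckets have appeared, the next key gives a new one with probability (38-k)/38, so the expected wait for the (k+1)-th is 38/(38-k).
E[T] = 38/38 + 38/37 + 38/36 + ... + 38/2 + 38/1 = 38·H_{38}.
H_{38} = 4.22790, so E[T] = 160.66028.

160.6603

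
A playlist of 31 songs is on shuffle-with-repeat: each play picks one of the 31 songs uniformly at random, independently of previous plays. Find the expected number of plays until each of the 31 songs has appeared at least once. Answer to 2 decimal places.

124.84

Split into phases: going from k distinct to k+1 distinct takes on average 31/(31-k) plays.
E[T] = 31/31 + 31/30 + 31/29 + ... + 31/2 + 31/1 = 31·H_{31}.
H_{31} = 4.027, so E[T] = 124.845.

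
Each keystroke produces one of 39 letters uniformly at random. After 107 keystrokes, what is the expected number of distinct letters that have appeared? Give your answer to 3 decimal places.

For each letter, P(seen in 107 keystrokes) = 1 - (38/39)^107 = 0.9379.
By linearity of expectation, E[distinct seen] = 39·(1 - (38/39)^107) = 36.5790.

36.579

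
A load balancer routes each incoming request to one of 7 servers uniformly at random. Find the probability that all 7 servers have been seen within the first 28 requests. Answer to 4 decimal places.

By inclusion–exclusion over which servers are missing,
P(all seen) = Σ_{j=0}^{7} (-1)^j C(7,j)((7-j)/7)^28
= 1.00000 - 0.09345 + 0.00170 - 0.00001 + 0.00000 - 0.00000 + 0.00000 - 0.00000
= 0.90824.

0.9082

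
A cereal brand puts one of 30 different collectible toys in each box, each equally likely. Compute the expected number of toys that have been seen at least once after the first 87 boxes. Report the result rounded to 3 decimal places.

28.429

For each toy, P(seen in 87 boxes) = 1 - (29/30)^87 = 0.9476.
By linearity of expectation, E[distinct seen] = 30·(1 - (29/30)^87) = 28.4289.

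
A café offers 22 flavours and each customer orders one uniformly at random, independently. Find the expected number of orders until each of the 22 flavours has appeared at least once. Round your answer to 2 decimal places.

Split into phases: going from k distinct to k+1 distinct takes on average 22/(22-k) orders.
E[T] = 22/22 + 22/21 + 22/20 + ... + 22/2 + 22/1 = 22·H_{22}.
H_{22} = 3.691, so E[T] = 81.198.

81.20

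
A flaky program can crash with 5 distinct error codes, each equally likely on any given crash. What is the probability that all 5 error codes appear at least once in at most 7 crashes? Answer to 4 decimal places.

0.2150

Let A_i be the event that error code i is missing after 7 crashes. By inclusion–exclusion on the A_i,
P(all seen) = Σ_{j=0}^{5} (-1)^j C(5,j)((5-j)/5)^7
= 1.00000 - 1.04858 + 0.27994 - 0.01638 + 0.00006 - 0.00000
= 0.21504.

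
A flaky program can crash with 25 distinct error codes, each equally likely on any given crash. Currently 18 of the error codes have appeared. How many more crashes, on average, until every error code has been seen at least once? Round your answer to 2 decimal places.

64.82

The wait to go from k to k+1 distinct error codes is geometric with mean 25/(25-k).
Sum over k = 18,...,24: E = 25/7 + 25/6 + 25/5 + ... + 25/2 + 25/1 = 64.821.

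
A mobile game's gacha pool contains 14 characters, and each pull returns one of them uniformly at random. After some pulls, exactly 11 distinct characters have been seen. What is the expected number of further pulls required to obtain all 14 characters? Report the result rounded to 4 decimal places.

25.6667

The wait to go from k to k+1 distinct characters is geometric with mean 14/(14-k).
Sum over k = 11,...,13: E = 14/3 + 14/2 + 14/1 = 25.66667.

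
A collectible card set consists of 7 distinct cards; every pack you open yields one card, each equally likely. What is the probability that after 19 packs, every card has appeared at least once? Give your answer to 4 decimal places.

0.6601

By inclusion–exclusion over which cards are missing,
P(all seen) = Σ_{j=0}^{7} (-1)^j C(7,j)((7-j)/7)^19
= 1.00000 - 0.37420 + 0.03514 - 0.00084 + 0.00000 - 0.00000 + 0.00000 - 0.00000
= 0.66009.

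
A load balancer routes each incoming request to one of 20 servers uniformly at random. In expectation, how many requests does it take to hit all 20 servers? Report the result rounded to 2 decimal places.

71.95

The wait to go from k to k+1 distinct servers is geometric with mean 20/(20-k).
E[T] = 20/20 + 20/19 + 20/18 + ... + 20/2 + 20/1 = 20·H_{20}.
H_{20} = 3.598, so E[T] = 71.955.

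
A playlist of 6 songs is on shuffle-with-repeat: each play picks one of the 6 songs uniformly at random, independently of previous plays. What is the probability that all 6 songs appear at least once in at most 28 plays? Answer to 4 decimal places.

By inclusion–exclusion over which songs are missing,
P(all seen) = Σ_{j=0}^{6} (-1)^j C(6,j)((6-j)/6)^28
= 1.00000 - 0.03640 + 0.00018 - 0.00000 + 0.00000 - 0.00000 + 0.00000
= 0.96378.

0.9638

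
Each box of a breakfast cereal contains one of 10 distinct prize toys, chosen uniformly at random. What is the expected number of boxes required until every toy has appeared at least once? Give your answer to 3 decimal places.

29.290

The wait to go from k to k+1 distinct toys is geometric with mean 10/(10-k).
E[T] = 10/10 + 10/9 + 10/8 + ... + 10/2 + 10/1 = 10·H_{10}.
H_{10} = 2.9290, so E[T] = 29.2897.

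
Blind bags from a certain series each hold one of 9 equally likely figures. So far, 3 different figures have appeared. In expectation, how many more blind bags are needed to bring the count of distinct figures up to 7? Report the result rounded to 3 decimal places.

8.550

From k distinct to k+1 distinct takes on average 9/(9-k) blind bags.
Sum over k = 3,...,6: E = 9/6 + 9/5 + 9/4 + 9/3 = 8.5500.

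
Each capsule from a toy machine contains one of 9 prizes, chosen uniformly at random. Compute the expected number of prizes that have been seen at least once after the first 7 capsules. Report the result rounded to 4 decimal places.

5.0538

For each prize, P(seen in 7 capsules) = 1 - (8/9)^7 = 0.56154.
By linearity of expectation, E[distinct seen] = 9·(1 - (8/9)^7) = 5.05384.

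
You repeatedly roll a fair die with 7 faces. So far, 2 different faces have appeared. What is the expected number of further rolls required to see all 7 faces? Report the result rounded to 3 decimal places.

15.983

From k distinct to k+1 distinct takes on average 7/(7-k) rolls.
Sum over k = 2,...,6: E = 7/5 + 7/4 + 7/3 + 7/2 + 7/1 = 15.9833.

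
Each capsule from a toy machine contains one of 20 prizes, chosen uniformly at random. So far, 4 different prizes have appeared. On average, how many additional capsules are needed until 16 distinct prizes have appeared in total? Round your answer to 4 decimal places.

From k distinct to k+1 distinct takes on average 20/(20-k) capsules.
Sum over k = 4,...,15: E = 20/16 + 20/15 + 20/14 + ... + 20/6 + 20/5 = 25.94791.

25.9479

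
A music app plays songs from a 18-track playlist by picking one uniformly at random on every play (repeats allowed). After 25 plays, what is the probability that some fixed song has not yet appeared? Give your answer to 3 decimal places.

Each play misses the fixed song with probability (18-1)/18 = 17/18, independently.
P(still missing after 25) = (17/18)^25 = 0.2396.

0.240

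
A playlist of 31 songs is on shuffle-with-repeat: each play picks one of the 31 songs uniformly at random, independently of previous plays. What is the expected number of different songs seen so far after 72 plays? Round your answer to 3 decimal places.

28.076

For each song, P(seen in 72 plays) = 1 - (30/31)^72 = 0.9057.
By linearity of expectation, E[distinct seen] = 31·(1 - (30/31)^72) = 28.0755.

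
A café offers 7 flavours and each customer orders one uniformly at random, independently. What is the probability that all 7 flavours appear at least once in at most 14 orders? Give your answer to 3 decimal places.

Let A_i be the event that flavour i is missing after 14 orders. By inclusion–exclusion on the A_i,
P(all seen) = Σ_{j=0}^{7} (-1)^j C(7,j)((7-j)/7)^14
= 1.0000 - 0.8088 + 0.1890 - 0.0139 + 0.0002 - 0.0000 + 0.0000 - 0.0000
= 0.3666.

0.367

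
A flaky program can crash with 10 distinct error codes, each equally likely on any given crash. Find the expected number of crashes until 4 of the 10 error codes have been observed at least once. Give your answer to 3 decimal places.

With k distinct error codes already seen, the next new one arrives after an expected 10/(10-k) crashes.
Sum over k = 0,...,3: E = 10/10 + 10/9 + 10/8 + 10/7 = 4.7897.

4.790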